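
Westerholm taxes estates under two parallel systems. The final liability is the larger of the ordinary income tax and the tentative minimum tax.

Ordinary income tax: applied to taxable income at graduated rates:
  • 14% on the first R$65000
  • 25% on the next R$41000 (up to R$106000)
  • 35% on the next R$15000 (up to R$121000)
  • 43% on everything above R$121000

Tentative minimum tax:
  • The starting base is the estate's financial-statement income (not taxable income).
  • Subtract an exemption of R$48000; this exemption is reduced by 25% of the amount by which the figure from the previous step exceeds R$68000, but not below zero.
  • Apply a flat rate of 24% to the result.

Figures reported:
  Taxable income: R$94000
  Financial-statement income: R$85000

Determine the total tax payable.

Tentative minimum tax:
  Base (financial-statement income): R$85000
  Exemption: R$48000 − 25% × (R$85000 − R$68000) = R$48000 − R$4250 = R$43750
  Base: R$85000 − R$43750 = R$41250
  R$41250 × 24% = R$9900

Ordinary income tax:
  R$65000 × 14% = R$9100
  R$29000 × 25% = R$7250
  → R$16350

R$16350 > R$9900, so the ordinary income tax governs.

R$16350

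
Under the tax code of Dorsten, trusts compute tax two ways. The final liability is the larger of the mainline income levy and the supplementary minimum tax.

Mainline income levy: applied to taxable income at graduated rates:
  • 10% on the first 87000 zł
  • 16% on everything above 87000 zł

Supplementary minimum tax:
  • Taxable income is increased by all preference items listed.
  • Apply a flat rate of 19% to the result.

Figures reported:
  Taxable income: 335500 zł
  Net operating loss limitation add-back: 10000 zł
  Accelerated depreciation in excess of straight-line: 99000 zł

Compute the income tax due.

Supplementary minimum tax:
  Adjusted income: 335500 zł + 10000 zł + 99000 zł = 444500 zł
  444500 zł × 19% = 84455 zł

Mainline income levy:
  87000 zł × 10% = 8700 zł
  248500 zł × 16% = 39760 zł
  → 48460 zł

84455 zł > 48460 zł, so the supplementary minimum tax is the binding amount.

84455 zł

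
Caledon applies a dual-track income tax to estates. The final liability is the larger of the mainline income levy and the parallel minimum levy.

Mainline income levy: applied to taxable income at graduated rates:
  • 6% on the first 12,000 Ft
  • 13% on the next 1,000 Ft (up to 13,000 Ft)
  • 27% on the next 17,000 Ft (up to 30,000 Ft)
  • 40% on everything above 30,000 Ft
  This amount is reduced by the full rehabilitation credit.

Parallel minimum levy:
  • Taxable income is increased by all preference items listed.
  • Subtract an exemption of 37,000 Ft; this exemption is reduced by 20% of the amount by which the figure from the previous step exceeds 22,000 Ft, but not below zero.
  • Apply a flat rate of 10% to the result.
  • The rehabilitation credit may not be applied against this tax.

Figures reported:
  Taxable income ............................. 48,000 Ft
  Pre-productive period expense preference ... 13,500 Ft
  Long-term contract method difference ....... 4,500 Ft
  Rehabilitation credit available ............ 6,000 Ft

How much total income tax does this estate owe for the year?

6,640 Ft

Parallel minimum levy:
  Adjusted income: 48,000 Ft + 13,500 Ft + 4,500 Ft = 66,000 Ft
  Exemption: 37,000 Ft − 20% × (66,000 Ft − 22,000 Ft) = 37,000 Ft − 8,800 Ft = 28,200 Ft
  Base: 66,000 Ft − 28,200 Ft = 37,800 Ft
  37,800 Ft × 10% = 3,780 Ft

Mainline income levy:
  12,000 Ft × 6% = 720 Ft
  1,000 Ft × 13% = 130 Ft
  17,000 Ft × 27% = 4,590 Ft
  18,000 Ft × 40% = 7,200 Ft
  → 12,640 Ft
  Less rehabilitation credit 6,000 Ft → 6,640 Ft

6,640 Ft > 3,780 Ft, so the mainline income levy governs.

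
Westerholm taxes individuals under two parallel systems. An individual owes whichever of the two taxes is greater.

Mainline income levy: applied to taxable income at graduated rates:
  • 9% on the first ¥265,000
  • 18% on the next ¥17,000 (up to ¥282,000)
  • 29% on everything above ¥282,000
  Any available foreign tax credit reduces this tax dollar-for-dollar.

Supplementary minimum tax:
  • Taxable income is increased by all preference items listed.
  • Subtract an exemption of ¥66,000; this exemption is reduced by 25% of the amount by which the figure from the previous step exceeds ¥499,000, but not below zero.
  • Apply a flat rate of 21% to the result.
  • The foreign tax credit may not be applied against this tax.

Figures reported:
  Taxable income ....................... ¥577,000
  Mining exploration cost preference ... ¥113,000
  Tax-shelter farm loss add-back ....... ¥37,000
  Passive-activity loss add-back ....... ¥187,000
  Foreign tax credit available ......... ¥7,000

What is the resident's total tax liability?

¥191,940

Mainline income levy:
  ¥265,000 × 9% = ¥23,850
  ¥17,000 × 18% = ¥3,060
  ¥295,000 × 29% = ¥85,550
  → ¥112,460
  Less foreign tax credit ¥7,000 → ¥105,460

Supplementary minimum tax:
  Adjusted income: ¥577,000 + ¥113,000 + ¥37,000 + ¥187,000 = ¥914,000
  Exemption: 25% × (¥914,000 − ¥499,000) = ¥103,750 ≥ ¥66,000, so the exemption is fully phased out
  Base: ¥914,000 − ¥0 = ¥914,000
  ¥914,000 × 21% = ¥191,940

¥191,940 > ¥105,460, so the supplementary minimum tax is the binding amount.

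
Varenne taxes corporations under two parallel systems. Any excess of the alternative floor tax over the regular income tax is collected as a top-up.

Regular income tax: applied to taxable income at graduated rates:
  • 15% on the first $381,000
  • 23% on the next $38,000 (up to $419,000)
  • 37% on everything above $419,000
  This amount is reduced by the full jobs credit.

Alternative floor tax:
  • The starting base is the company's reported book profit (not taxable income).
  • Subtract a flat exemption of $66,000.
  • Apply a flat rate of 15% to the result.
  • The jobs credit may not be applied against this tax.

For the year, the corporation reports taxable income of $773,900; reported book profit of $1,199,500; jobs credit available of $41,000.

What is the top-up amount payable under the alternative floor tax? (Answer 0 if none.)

$13,822

Regular income tax:
  $381,000 × 15% = $57,150
  $38,000 × 23% = $8,740
  $354,900 × 37% = $131,313
  → $197,203
  Less jobs credit $41,000 → $156,203

Alternative floor tax:
  Base (reported book profit): $1,199,500
  Less exemption $66,000 → base $1,133,500
  $1,133,500 × 15% = $170,025

Excess of alternative floor tax over regular income tax: $170,025 − $156,203 = $13,822.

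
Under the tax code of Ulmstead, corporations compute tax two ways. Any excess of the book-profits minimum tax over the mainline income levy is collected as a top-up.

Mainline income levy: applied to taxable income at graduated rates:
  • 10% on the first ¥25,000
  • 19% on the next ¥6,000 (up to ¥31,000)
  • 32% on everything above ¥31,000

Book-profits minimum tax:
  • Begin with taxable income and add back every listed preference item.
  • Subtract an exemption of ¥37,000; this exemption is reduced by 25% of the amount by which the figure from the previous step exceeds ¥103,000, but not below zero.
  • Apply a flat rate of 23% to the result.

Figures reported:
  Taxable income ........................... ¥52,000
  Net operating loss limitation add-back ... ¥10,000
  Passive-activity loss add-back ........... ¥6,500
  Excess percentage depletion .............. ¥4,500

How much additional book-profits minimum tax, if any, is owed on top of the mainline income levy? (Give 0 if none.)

Book-profits minimum tax:
  Adjusted income: ¥52,000 + ¥10,000 + ¥6,500 + ¥4,500 = ¥73,000
  Exemption: ¥73,000 ≤ ¥103,000, so full ¥37,000 applies
  Base: ¥73,000 − ¥37,000 = ¥36,000
  ¥36,000 × 23% = ¥8,280

Mainline income levy:
  ¥25,000 × 10% = ¥2,500
  ¥6,000 × 19% = ¥1,140
  ¥21,000 × 32% = ¥6,720
  → ¥10,360

¥8,280 ≤ ¥10,360, so no add-on is due.

¥0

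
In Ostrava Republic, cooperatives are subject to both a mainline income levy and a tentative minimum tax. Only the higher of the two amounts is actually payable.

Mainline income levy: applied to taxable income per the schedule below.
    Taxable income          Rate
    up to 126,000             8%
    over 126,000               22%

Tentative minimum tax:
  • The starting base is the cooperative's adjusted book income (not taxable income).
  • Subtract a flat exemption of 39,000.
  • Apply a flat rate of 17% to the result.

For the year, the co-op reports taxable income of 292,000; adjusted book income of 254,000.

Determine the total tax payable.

46,600

Mainline income levy:
  126,000 × 8% = 10,080
  166,000 × 22% = 36,520
  → 46,600

Tentative minimum tax:
  Base (adjusted book income): 254,000
  Less exemption 39,000 → base 215,000
  215,000 × 17% = 36,550

46,600 > 36,550, so the mainline income levy governs.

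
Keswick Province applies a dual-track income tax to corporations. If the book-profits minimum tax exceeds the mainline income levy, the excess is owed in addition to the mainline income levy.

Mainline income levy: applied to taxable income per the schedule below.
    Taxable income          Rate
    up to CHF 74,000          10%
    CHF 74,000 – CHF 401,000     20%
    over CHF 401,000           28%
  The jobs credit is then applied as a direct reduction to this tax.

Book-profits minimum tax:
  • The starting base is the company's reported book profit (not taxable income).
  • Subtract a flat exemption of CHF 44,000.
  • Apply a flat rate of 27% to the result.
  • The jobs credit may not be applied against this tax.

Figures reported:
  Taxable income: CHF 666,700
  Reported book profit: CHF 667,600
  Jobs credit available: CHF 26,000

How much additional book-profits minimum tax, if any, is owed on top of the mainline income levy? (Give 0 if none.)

CHF 47,176

Mainline income levy:
  CHF 74,000 × 10% = CHF 7,400
  CHF 327,000 × 20% = CHF 65,400
  CHF 265,700 × 28% = CHF 74,396
  → CHF 147,196
  Less jobs credit CHF 26,000 → CHF 121,196

Book-profits minimum tax:
  Base (reported book profit): CHF 667,600
  Less exemption CHF 44,000 → base CHF 623,600
  CHF 623,600 × 27% = CHF 168,372

Excess of book-profits minimum tax over mainline income levy: CHF 168,372 − CHF 121,196 = CHF 47,176.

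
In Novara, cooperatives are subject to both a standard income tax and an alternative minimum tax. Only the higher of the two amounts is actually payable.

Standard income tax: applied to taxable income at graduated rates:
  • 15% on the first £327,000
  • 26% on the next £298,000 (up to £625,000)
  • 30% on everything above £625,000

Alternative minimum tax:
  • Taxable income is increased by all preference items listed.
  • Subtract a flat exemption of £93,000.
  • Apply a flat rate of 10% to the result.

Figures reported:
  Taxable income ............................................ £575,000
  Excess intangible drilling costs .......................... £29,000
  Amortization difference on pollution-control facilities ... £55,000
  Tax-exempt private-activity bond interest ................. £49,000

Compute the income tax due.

£113,530

Standard income tax:
  £327,000 × 15% = £49,050
  £248,000 × 26% = £64,480
  → £113,530

Alternative minimum tax:
  Adjusted income: £575,000 + £29,000 + £55,000 + £49,000 = £708,000
  Less exemption £93,000 → base £615,000
  £615,000 × 10% = £61,500

£113,530 > £61,500, so the standard income tax governs.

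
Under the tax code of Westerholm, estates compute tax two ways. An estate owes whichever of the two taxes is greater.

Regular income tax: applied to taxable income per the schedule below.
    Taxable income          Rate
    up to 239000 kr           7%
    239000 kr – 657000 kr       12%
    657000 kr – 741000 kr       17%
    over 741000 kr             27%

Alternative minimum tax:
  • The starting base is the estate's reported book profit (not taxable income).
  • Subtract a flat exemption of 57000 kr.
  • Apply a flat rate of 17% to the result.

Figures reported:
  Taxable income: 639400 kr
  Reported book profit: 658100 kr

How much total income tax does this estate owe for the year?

Alternative minimum tax:
  Base (reported book profit): 658100 kr
  Less exemption 57000 kr → base 601100 kr
  601100 kr × 17% = 102187 kr

Regular income tax:
  239000 kr × 7% = 16730 kr
  400400 kr × 12% = 48048 kr
  → 64778 kr

102187 kr > 64778 kr, so the alternative minimum tax is the binding amount.

102187 kr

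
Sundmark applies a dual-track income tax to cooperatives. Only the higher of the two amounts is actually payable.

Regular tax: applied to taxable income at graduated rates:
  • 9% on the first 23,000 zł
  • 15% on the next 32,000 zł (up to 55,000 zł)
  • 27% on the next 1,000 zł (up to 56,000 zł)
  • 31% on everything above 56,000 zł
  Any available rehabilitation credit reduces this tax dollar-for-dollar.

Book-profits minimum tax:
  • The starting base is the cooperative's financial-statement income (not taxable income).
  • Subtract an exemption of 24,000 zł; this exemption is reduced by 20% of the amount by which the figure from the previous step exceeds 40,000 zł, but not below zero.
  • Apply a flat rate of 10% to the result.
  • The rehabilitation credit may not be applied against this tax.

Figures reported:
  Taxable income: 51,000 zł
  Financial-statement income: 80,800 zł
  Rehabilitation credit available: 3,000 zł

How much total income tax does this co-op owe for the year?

6,496 zł

Book-profits minimum tax:
  Base (financial-statement income): 80,800 zł
  Exemption: 24,000 zł − 20% × (80,800 zł − 40,000 zł) = 24,000 zł − 8,160 zł = 15,840 zł
  Base: 80,800 zł − 15,840 zł = 64,960 zł
  64,960 zł × 10% = 6,496 zł

Regular tax:
  23,000 zł × 9% = 2,070 zł
  28,000 zł × 15% = 4,200 zł
  → 6,270 zł
  Less rehabilitation credit 3,000 zł → 3,270 zł

6,496 zł > 3,270 zł, so the book-profits minimum tax is the binding amount.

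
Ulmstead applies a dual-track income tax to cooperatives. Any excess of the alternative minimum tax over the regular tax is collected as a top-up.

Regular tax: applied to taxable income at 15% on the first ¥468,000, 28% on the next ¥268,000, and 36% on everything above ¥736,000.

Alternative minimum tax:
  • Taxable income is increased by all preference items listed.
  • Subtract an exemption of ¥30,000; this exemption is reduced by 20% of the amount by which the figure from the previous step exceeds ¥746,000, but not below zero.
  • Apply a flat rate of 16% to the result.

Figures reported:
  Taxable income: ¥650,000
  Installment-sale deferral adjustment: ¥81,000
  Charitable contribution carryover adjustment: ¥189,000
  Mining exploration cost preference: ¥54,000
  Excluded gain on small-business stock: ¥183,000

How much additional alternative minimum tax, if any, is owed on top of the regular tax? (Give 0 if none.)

¥63,960

Regular tax:
  ¥468,000 × 15% = ¥70,200
  ¥182,000 × 28% = ¥50,960
  → ¥121,160

Alternative minimum tax:
  Adjusted income: ¥650,000 + ¥81,000 + ¥189,000 + ¥54,000 + ¥183,000 = ¥1,157,000
  Exemption: 20% × (¥1,157,000 − ¥746,000) = ¥82,200 ≥ ¥30,000, so the exemption is fully phased out
  Base: ¥1,157,000 − ¥0 = ¥1,157,000
  ¥1,157,000 × 16% = ¥185,120

Excess of alternative minimum tax over regular tax: ¥185,120 − ¥121,160 = ¥63,960.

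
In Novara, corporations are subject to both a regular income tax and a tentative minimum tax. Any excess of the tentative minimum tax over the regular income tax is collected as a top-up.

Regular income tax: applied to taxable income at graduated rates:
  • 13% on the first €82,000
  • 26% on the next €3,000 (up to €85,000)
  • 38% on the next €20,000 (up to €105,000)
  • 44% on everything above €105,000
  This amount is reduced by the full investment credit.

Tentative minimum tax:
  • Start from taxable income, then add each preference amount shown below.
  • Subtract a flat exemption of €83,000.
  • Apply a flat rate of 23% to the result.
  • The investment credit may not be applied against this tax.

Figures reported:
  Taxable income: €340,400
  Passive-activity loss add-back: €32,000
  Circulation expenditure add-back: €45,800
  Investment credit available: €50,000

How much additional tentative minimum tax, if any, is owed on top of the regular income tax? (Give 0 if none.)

€4,480

Tentative minimum tax:
  Adjusted income: €340,400 + €32,000 + €45,800 = €418,200
  Less exemption €83,000 → base €335,200
  €335,200 × 23% = €77,096

Regular income tax:
  €82,000 × 13% = €10,660
  €3,000 × 26% = €780
  €20,000 × 38% = €7,600
  €235,400 × 44% = €103,576
  → €122,616
  Less investment credit €50,000 → €72,616

Excess of tentative minimum tax over regular income tax: €77,096 − €72,616 = €4,480.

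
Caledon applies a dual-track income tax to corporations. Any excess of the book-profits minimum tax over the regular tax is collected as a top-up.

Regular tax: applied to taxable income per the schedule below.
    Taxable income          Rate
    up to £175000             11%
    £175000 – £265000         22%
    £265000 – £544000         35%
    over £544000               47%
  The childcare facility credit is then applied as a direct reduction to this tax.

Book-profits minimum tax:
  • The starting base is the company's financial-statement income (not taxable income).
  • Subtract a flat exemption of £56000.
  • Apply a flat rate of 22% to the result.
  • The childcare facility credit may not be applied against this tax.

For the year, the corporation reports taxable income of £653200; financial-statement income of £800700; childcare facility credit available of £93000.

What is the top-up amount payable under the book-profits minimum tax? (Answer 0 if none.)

Regular tax:
  £175000 × 11% = £19250
  £90000 × 22% = £19800
  £279000 × 35% = £97650
  £109200 × 47% = £51324
  → £188024
  Less childcare facility credit £93000 → £95024

Book-profits minimum tax:
  Base (financial-statement income): £800700
  Less exemption £56000 → base £744700
  £744700 × 22% = £163834

Excess of book-profits minimum tax over regular tax: £163834 − £95024 = £68810.

£68810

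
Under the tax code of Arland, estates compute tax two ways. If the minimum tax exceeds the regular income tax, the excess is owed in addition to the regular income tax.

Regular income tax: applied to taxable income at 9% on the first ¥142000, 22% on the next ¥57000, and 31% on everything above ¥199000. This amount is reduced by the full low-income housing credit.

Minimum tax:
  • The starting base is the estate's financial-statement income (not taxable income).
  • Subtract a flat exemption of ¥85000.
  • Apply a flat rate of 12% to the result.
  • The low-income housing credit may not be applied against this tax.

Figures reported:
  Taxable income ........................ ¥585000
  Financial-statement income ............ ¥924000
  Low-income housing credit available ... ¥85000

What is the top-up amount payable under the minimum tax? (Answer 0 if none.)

Regular income tax:
  ¥142000 × 9% = ¥12780
  ¥57000 × 22% = ¥12540
  ¥386000 × 31% = ¥119660
  → ¥144980
  Less low-income housing credit ¥85000 → ¥59980

Minimum tax:
  Base (financial-statement income): ¥924000
  Less exemption ¥85000 → base ¥839000
  ¥839000 × 12% = ¥100680

Excess of minimum tax over regular income tax: ¥100680 − ¥59980 = ¥40700.

¥40700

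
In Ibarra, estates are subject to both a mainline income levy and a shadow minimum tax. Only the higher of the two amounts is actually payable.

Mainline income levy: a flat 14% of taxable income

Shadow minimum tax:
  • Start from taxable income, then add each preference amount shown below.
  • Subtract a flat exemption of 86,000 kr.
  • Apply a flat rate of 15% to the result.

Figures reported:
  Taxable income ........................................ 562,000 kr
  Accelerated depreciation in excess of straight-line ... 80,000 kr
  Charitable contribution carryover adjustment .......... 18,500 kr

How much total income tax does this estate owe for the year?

86,175 kr

Shadow minimum tax:
  Adjusted income: 562,000 kr + 80,000 kr + 18,500 kr = 660,500 kr
  Less exemption 86,000 kr → base 574,500 kr
  574,500 kr × 15% = 86,175 kr

Mainline income levy:
  562,000 kr × 14% = 78,680 kr

86,175 kr > 78,680 kr, so the shadow minimum tax is the binding amount.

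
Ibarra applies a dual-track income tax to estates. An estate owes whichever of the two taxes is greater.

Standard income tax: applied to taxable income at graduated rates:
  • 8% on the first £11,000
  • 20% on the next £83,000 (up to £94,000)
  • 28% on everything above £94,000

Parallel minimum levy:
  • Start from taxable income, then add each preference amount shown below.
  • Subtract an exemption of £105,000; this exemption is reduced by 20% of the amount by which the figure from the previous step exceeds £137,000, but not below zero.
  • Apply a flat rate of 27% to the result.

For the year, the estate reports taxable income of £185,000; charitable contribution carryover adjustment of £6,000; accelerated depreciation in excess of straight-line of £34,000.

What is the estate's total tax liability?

£42,960

Standard income tax:
  £11,000 × 8% = £880
  £83,000 × 20% = £16,600
  £91,000 × 28% = £25,480
  → £42,960

Parallel minimum levy:
  Adjusted income: £185,000 + £6,000 + £34,000 = £225,000
  Exemption: £105,000 − 20% × (£225,000 − £137,000) = £105,000 − £17,600 = £87,400
  Base: £225,000 − £87,400 = £137,600
  £137,600 × 27% = £37,152

£42,960 > £37,152, so the standard income tax governs.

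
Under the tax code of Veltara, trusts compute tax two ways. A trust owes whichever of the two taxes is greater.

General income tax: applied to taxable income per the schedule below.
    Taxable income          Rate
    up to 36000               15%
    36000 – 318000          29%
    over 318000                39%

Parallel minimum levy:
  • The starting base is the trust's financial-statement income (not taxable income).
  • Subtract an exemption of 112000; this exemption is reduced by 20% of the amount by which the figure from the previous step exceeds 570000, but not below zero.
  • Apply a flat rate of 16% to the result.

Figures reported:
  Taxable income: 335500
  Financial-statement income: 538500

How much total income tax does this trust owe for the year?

Parallel minimum levy:
  Base (financial-statement income): 538500
  Exemption: 538500 ≤ 570000, so full 112000 applies
  Base: 538500 − 112000 = 426500
  426500 × 16% = 68240

General income tax:
  36000 × 15% = 5400
  282000 × 29% = 81780
  17500 × 39% = 6825
  → 94005

94005 > 68240, so the general income tax governs.

94005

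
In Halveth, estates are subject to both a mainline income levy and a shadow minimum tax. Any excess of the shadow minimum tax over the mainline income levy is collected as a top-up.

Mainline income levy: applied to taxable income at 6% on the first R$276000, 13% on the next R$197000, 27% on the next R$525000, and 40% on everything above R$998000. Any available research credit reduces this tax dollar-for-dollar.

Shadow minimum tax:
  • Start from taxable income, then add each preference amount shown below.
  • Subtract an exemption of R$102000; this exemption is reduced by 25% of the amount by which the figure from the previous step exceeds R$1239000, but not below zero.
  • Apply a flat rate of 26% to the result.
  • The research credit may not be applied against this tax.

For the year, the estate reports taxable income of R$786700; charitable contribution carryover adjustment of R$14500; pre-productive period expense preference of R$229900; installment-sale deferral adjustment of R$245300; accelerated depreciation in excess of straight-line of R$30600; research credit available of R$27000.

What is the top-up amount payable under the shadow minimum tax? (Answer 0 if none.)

R$217851

Mainline income levy:
  R$276000 × 6% = R$16560
  R$197000 × 13% = R$25610
  R$313700 × 27% = R$84699
  → R$126869
  Less research credit R$27000 → R$99869

Shadow minimum tax:
  Adjusted income: R$786700 + R$14500 + R$229900 + R$245300 + R$30600 = R$1307000
  Exemption: R$102000 − 25% × (R$1307000 − R$1239000) = R$102000 − R$17000 = R$85000
  Base: R$1307000 − R$85000 = R$1222000
  R$1222000 × 26% = R$317720

Excess of shadow minimum tax over mainline income levy: R$317720 − R$99869 = R$217851.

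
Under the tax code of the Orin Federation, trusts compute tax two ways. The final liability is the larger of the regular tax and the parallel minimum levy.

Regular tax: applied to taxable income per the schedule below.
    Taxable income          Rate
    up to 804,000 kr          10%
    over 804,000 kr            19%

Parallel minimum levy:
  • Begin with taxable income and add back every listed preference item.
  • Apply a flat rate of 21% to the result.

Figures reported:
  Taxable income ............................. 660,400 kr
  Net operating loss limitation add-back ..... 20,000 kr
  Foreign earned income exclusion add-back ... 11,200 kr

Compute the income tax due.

Parallel minimum levy:
  Adjusted income: 660,400 kr + 20,000 kr + 11,200 kr = 691,600 kr
  691,600 kr × 21% = 145,236 kr

Regular tax:
  660,400 kr × 10% = 66,040 kr

145,236 kr > 66,040 kr, so the parallel minimum levy is the binding amount.

145,236 kr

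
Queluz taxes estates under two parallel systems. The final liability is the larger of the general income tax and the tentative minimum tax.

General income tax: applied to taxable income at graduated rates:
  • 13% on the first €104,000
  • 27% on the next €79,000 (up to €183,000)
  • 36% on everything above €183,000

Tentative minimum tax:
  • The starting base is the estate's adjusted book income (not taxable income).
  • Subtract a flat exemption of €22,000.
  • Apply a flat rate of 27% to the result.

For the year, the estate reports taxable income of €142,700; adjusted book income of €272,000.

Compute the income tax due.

Tentative minimum tax:
  Base (adjusted book income): €272,000
  Less exemption €22,000 → base €250,000
  €250,000 × 27% = €67,500

General income tax:
  €104,000 × 13% = €13,520
  €38,700 × 27% = €10,449
  → €23,969

€67,500 > €23,969, so the tentative minimum tax is the binding amount.

€67,500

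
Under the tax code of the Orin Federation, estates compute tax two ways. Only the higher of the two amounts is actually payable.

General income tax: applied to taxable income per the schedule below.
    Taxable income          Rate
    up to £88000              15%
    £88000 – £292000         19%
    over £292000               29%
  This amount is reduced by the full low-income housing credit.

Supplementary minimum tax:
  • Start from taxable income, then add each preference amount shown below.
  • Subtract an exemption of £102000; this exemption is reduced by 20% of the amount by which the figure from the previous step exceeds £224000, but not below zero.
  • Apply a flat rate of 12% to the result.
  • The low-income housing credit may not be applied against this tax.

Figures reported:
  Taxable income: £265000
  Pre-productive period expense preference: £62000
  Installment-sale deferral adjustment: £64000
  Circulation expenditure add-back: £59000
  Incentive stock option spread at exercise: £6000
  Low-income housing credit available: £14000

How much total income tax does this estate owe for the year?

General income tax:
  £88000 × 15% = £13200
  £177000 × 19% = £33630
  → £46830
  Less low-income housing credit £14000 → £32830

Supplementary minimum tax:
  Adjusted income: £265000 + £62000 + £64000 + £59000 + £6000 = £456000
  Exemption: £102000 − 20% × (£456000 − £224000) = £102000 − £46400 = £55600
  Base: £456000 − £55600 = £400400
  £400400 × 12% = £48048

£48048 > £32830, so the supplementary minimum tax is the binding amount.

£48048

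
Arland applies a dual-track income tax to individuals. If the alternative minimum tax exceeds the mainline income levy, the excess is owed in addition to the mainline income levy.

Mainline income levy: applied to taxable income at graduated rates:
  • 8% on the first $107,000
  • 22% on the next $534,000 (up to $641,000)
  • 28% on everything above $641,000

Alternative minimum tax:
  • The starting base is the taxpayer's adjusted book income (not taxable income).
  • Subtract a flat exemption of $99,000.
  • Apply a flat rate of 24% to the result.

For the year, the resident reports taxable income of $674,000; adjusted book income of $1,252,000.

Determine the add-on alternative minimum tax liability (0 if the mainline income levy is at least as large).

$141,440

Mainline income levy:
  $107,000 × 8% = $8,560
  $534,000 × 22% = $117,480
  $33,000 × 28% = $9,240
  → $135,280

Alternative minimum tax:
  Base (adjusted book income): $1,252,000
  Less exemption $99,000 → base $1,153,000
  $1,153,000 × 24% = $276,720

Excess of alternative minimum tax over mainline income levy: $276,720 − $135,280 = $141,440.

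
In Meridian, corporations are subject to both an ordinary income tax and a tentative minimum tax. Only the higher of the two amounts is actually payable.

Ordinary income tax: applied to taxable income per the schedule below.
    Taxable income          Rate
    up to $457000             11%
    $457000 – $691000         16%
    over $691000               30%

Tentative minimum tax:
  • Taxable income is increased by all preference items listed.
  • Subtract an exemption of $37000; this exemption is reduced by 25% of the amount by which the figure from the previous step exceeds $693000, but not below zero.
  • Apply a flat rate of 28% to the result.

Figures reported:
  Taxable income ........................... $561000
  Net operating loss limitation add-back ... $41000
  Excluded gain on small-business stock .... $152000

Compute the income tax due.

Ordinary income tax:
  $457000 × 11% = $50270
  $104000 × 16% = $16640
  → $66910

Tentative minimum tax:
  Adjusted income: $561000 + $41000 + $152000 = $754000
  Exemption: $37000 − 25% × ($754000 − $693000) = $37000 − $15250 = $21750
  Base: $754000 − $21750 = $732250
  $732250 × 28% = $205030

$205030 > $66910, so the tentative minimum tax is the binding amount.

$205030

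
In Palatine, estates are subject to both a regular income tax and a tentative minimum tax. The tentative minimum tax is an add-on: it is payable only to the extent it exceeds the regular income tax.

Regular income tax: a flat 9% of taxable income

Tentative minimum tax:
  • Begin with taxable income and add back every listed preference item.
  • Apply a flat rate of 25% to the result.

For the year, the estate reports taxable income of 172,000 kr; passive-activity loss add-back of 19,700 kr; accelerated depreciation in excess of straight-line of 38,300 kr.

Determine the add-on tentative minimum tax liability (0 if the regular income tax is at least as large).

42,020 kr

Regular income tax:
  172,000 kr × 9% = 15,480 kr

Tentative minimum tax:
  Adjusted income: 172,000 kr + 19,700 kr + 38,300 kr = 230,000 kr
  230,000 kr × 25% = 57,500 kr

Excess of tentative minimum tax over regular income tax: 57,500 kr − 15,480 kr = 42,020 kr.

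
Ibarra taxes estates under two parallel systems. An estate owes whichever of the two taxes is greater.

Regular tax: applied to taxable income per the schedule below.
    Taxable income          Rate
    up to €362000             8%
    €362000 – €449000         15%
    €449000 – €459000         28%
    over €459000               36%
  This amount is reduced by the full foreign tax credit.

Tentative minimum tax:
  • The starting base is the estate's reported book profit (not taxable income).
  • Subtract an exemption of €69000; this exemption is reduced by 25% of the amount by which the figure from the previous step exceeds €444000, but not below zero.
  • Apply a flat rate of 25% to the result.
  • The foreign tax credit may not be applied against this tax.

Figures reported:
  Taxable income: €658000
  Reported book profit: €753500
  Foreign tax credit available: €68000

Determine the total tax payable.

Regular tax:
  €362000 × 8% = €28960
  €87000 × 15% = €13050
  €10000 × 28% = €2800
  €199000 × 36% = €71640
  → €116450
  Less foreign tax credit €68000 → €48450

Tentative minimum tax:
  Base (reported book profit): €753500
  Exemption: 25% × (€753500 − €444000) = €77375 ≥ €69000, so the exemption is fully phased out
  Base: €753500 − €0 = €753500
  €753500 × 25% = €188375

€188375 > €48450, so the tentative minimum tax is the binding amount.

€188375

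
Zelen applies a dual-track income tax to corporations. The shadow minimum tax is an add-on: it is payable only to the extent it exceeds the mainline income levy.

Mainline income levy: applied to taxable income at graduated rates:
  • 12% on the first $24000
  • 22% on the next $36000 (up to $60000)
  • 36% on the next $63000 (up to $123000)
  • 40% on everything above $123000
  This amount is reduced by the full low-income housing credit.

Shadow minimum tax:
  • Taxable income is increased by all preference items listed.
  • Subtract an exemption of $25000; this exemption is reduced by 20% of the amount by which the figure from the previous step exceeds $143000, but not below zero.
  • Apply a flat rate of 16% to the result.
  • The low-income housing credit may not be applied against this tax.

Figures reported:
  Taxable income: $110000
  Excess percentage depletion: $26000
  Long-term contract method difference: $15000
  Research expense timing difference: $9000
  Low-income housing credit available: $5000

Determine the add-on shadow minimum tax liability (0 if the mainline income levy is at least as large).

$0

Shadow minimum tax:
  Adjusted income: $110000 + $26000 + $15000 + $9000 = $160000
  Exemption: $25000 − 20% × ($160000 − $143000) = $25000 − $3400 = $21600
  Base: $160000 − $21600 = $138400
  $138400 × 16% = $22144

Mainline income levy:
  $24000 × 12% = $2880
  $36000 × 22% = $7920
  $50000 × 36% = $18000
  → $28800
  Less low-income housing credit $5000 → $23800

$22144 ≤ $23800, so no add-on is due.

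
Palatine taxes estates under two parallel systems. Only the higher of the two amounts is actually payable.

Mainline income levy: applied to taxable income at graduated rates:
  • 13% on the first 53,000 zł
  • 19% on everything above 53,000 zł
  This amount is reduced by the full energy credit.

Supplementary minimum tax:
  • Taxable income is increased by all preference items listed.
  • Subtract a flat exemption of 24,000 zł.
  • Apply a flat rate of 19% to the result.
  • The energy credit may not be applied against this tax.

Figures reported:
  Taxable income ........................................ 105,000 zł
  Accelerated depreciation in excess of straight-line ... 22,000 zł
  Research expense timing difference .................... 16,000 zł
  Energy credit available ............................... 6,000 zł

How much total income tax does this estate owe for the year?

Mainline income levy:
  53,000 zł × 13% = 6,890 zł
  52,000 zł × 19% = 9,880 zł
  → 16,770 zł
  Less energy credit 6,000 zł → 10,770 zł

Supplementary minimum tax:
  Adjusted income: 105,000 zł + 22,000 zł + 16,000 zł = 143,000 zł
  Less exemption 24,000 zł → base 119,000 zł
  119,000 zł × 19% = 22,610 zł

22,610 zł > 10,770 zł, so the supplementary minimum tax is the binding amount.

22,610 zł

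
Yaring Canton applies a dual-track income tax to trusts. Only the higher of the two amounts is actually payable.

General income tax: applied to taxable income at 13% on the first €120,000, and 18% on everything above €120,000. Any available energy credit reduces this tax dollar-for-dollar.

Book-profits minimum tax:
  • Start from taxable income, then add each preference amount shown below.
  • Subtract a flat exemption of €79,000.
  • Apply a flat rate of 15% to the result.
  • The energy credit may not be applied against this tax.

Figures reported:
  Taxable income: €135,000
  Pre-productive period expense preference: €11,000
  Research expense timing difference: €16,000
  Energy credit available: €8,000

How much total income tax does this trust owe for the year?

General income tax:
  €120,000 × 13% = €15,600
  €15,000 × 18% = €2,700
  → €18,300
  Less energy credit €8,000 → €10,300

Book-profits minimum tax:
  Adjusted income: €135,000 + €11,000 + €16,000 = €162,000
  Less exemption €79,000 → base €83,000
  €83,000 × 15% = €12,450

€12,450 > €10,300, so the book-profits minimum tax is the binding amount.

€12,450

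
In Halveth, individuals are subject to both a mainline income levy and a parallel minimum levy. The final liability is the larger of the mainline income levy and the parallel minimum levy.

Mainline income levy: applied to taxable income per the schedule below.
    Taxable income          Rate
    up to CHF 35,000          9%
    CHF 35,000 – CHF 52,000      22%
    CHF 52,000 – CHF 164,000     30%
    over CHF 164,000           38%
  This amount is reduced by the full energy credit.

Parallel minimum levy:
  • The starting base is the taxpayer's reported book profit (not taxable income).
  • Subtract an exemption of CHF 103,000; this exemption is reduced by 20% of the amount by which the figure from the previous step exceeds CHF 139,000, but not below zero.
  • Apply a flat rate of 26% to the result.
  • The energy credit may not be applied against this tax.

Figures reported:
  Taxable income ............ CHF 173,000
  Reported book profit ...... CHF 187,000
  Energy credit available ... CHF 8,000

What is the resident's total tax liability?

CHF 35,910

Mainline income levy:
  CHF 35,000 × 9% = CHF 3,150
  CHF 17,000 × 22% = CHF 3,740
  CHF 112,000 × 30% = CHF 33,600
  CHF 9,000 × 38% = CHF 3,420
  → CHF 43,910
  Less energy credit CHF 8,000 → CHF 35,910

Parallel minimum levy:
  Base (reported book profit): CHF 187,000
  Exemption: CHF 103,000 − 20% × (CHF 187,000 − CHF 139,000) = CHF 103,000 − CHF 9,600 = CHF 93,400
  Base: CHF 187,000 − CHF 93,400 = CHF 93,600
  CHF 93,600 × 26% = CHF 24,336

CHF 35,910 > CHF 24,336, so the mainline income levy governs.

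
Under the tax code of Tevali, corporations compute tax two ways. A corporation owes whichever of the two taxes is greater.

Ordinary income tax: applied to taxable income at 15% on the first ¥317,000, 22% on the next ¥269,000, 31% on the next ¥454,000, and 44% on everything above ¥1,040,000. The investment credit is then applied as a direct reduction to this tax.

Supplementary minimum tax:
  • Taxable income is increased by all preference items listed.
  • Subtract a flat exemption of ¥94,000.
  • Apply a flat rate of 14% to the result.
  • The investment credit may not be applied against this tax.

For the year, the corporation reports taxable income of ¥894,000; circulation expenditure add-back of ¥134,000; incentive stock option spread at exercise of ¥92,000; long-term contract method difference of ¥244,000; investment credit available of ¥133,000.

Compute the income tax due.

¥177,800

Ordinary income tax:
  ¥317,000 × 15% = ¥47,550
  ¥269,000 × 22% = ¥59,180
  ¥308,000 × 31% = ¥95,480
  → ¥202,210
  Less investment credit ¥133,000 → ¥69,210

Supplementary minimum tax:
  Adjusted income: ¥894,000 + ¥134,000 + ¥92,000 + ¥244,000 = ¥1,364,000
  Less exemption ¥94,000 → base ¥1,270,000
  ¥1,270,000 × 14% = ¥177,800

¥177,800 > ¥69,210, so the supplementary minimum tax is the binding amount.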